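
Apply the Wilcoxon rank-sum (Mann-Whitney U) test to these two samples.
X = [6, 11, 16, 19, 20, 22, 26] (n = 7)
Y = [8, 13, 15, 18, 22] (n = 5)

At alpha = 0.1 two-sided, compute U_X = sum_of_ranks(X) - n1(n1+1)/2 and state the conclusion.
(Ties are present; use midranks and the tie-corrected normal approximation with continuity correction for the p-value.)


Step 1: Combine and sort all 12 observations; assign midranks.
sorted (value, group): (6,X), (8,Y), (11,X), (13,Y), (15,Y), (16,X), (18,Y), (19,X), (20,X), (22,X), (22,Y), (26,X)
ranks: 6->1, 8->2, 11->3, 13->4, 15->5, 16->6, 18->7, 19->8, 20->9, 22->10.5, 22->10.5, 26->12
Step 2: Rank sum for X: R1 = 1 + 3 + 6 + 8 + 9 + 10.5 + 12 = 49.5.
Step 3: U_X = R1 - n1(n1+1)/2 = 49.5 - 7*8/2 = 49.5 - 28 = 21.5.
       U_Y = n1*n2 - U_X = 35 - 21.5 = 13.5.
Step 4: Ties are present, so use the tie-corrected normal approximation (with continuity correction) for the p-value.
Step 5: p-value = 0.569088; compare to alpha = 0.1. fail to reject H0.

U_X = 21.5, p = 0.569088, fail to reject H0 at alpha = 0.1.


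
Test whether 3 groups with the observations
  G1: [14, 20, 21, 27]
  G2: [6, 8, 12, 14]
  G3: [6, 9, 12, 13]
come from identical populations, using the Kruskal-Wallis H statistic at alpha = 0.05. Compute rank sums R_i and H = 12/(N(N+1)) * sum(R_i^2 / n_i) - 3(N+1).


Step 1: Combine all N = 12 observations and assign midranks.
sorted (value, group, rank): (6,G2,1.5), (6,G3,1.5), (8,G2,3), (9,G3,4), (12,G2,5.5), (12,G3,5.5), (13,G3,7), (14,G1,8.5), (14,G2,8.5), (20,G1,10), (21,G1,11), (27,G1,12)
Step 2: Sum ranks within each group.
R_1 = 41.5 (n_1 = 4)
R_2 = 18.5 (n_2 = 4)
R_3 = 18 (n_3 = 4)
Step 3: H = 12/(N(N+1)) * sum(R_i^2/n_i) - 3(N+1)
     = 12/(12*13) * (41.5^2/4 + 18.5^2/4 + 18^2/4) - 3*13
     = 0.076923 * 597.125 - 39
     = 6.932692.
Step 4: Ties present; correction factor C = 1 - 18/(12^3 - 12) = 0.989510. Corrected H = 6.932692 / 0.989510 = 7.006184.
Step 5: Under H0, H ~ chi^2(2); p-value = 0.030104.
Step 6: alpha = 0.05. reject H0.

H = 7.0062, df = 2, p = 0.030104, reject H0.


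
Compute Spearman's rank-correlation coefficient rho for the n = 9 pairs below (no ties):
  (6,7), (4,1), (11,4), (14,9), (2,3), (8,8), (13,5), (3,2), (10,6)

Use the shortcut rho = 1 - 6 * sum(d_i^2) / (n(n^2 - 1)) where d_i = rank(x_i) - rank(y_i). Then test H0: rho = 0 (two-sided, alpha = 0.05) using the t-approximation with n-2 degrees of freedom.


Step 1: Rank x and y separately (midranks; no ties here).
rank(x): 6->4, 4->3, 11->7, 14->9, 2->1, 8->5, 13->8, 3->2, 10->6
rank(y): 7->7, 1->1, 4->4, 9->9, 3->3, 8->8, 5->5, 2->2, 6->6
Step 2: d_i = R_x(i) - R_y(i); compute d_i^2.
  (4-7)^2=9, (3-1)^2=4, (7-4)^2=9, (9-9)^2=0, (1-3)^2=4, (5-8)^2=9, (8-5)^2=9, (2-2)^2=0, (6-6)^2=0
sum(d^2) = 44.
Step 3: rho = 1 - 6*44 / (9*(9^2 - 1)) = 1 - 264/720 = 0.633333.
Step 4: Under H0, t = rho * sqrt((n-2)/(1-rho^2)) = 2.1653 ~ t(7).
Step 5: Two-sided p-value from the t-distribution with 7 df = 0.067086.
Step 6: alpha = 0.05. fail to reject H0.

rho = 0.6333, p = 0.067086, fail to reject H0 at alpha = 0.05.


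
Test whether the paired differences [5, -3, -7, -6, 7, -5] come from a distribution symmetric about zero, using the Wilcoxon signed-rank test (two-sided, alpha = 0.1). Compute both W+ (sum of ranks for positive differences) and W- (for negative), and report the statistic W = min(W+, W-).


Step 1: Drop any zero differences (none here) and take |d_i|.
|d| = [5, 3, 7, 6, 7, 5]
Step 2: Midrank |d_i| (ties get averaged ranks).
ranks: |5|->2.5, |3|->1, |7|->5.5, |6|->4, |7|->5.5, |5|->2.5
Step 3: Attach original signs; sum ranks with positive sign and with negative sign.
W+ = 2.5 + 5.5 = 8
W- = 1 + 5.5 + 4 + 2.5 = 13
(Check: W+ + W- = 21 should equal n(n+1)/2 = 21.)
Step 4: Test statistic W = min(W+, W-) = 8.
Step 5: Ties in |d|, so use the tie-corrected normal approximation.
        E[W] = n(n+1)/4 = 6*7/4 = 10.5.
        Tie groups: |d|=5 (t=2), |d|=7 (t=2); sum(t^3 - t) = 12.
        Var[W] = n(n+1)(2n+1)/24 - sum(t^3-t)/48 = 546/24 - 12/48 = 22.5.
        z = (W - E[W]) / sqrt(Var[W]) = (8 - 10.5) / 4.7434 = -0.5270.
        Two-sided p = 2*Phi(z) = 0.598161.
Step 6: alpha = 0.1. fail to reject H0.

W+ = 8, W- = 13, W = min = 8, p = 0.598161, fail to reject H0.


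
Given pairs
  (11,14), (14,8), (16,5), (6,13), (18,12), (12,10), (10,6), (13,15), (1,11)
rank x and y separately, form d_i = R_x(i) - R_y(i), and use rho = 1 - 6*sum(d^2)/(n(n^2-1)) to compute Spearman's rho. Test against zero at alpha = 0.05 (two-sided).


Step 1: Rank x and y separately (midranks; no ties here).
rank(x): 11->4, 14->7, 16->8, 6->2, 18->9, 12->5, 10->3, 13->6, 1->1
rank(y): 14->8, 8->3, 5->1, 13->7, 12->6, 10->4, 6->2, 15->9, 11->5
Step 2: d_i = R_x(i) - R_y(i); compute d_i^2.
  (4-8)^2=16, (7-3)^2=16, (8-1)^2=49, (2-7)^2=25, (9-6)^2=9, (5-4)^2=1, (3-2)^2=1, (6-9)^2=9, (1-5)^2=16
sum(d^2) = 142.
Step 3: rho = 1 - 6*142 / (9*(9^2 - 1)) = 1 - 852/720 = -0.183333.
Step 4: Under H0, t = rho * sqrt((n-2)/(1-rho^2)) = -0.4934 ~ t(7).
Step 5: Two-sided p-value from the t-distribution with 7 df = 0.636820.
Step 6: alpha = 0.05. fail to reject H0.

rho = -0.1833, p = 0.636820, fail to reject H0 at alpha = 0.05.


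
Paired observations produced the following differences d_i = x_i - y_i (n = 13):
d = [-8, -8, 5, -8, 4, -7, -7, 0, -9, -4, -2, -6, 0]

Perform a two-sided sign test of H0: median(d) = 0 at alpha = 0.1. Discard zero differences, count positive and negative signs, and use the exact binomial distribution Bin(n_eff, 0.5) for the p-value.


Step 1: Discard zero differences. Original n = 13; n_eff = number of nonzero differences = 11.
Nonzero differences (with sign): -8, -8, +5, -8, +4, -7, -7, -9, -4, -2, -6
Step 2: Count signs: positive = 2, negative = 9.
Step 3: Under H0: P(positive) = 0.5, so the number of positives S ~ Bin(11, 0.5).
Step 4: Two-sided exact p-value = sum of Bin(11,0.5) probabilities at or below the observed probability = 0.065430.
Step 5: alpha = 0.1. reject H0.

n_eff = 11, pos = 2, neg = 9, p = 0.065430, reject H0.


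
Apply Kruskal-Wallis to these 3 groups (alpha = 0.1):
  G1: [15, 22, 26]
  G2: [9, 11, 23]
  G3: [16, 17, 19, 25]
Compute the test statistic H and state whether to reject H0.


Step 1: Combine all N = 10 observations and assign midranks.
sorted (value, group, rank): (9,G2,1), (11,G2,2), (15,G1,3), (16,G3,4), (17,G3,5), (19,G3,6), (22,G1,7), (23,G2,8), (25,G3,9), (26,G1,10)
Step 2: Sum ranks within each group.
R_1 = 20 (n_1 = 3)
R_2 = 11 (n_2 = 3)
R_3 = 24 (n_3 = 4)
Step 3: H = 12/(N(N+1)) * sum(R_i^2/n_i) - 3(N+1)
     = 12/(10*11) * (20^2/3 + 11^2/3 + 24^2/4) - 3*11
     = 0.109091 * 317.667 - 33
     = 1.654545.
Step 4: No ties, so H is used without correction.
Step 5: Under H0, H ~ chi^2(2); p-value = 0.437240.
Step 6: alpha = 0.1. fail to reject H0.

H = 1.6545, df = 2, p = 0.437240, fail to reject H0.


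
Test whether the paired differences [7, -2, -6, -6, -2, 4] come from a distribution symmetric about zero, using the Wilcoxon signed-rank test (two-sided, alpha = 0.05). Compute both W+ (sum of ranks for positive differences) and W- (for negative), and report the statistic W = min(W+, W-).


Step 1: Drop any zero differences (none here) and take |d_i|.
|d| = [7, 2, 6, 6, 2, 4]
Step 2: Midrank |d_i| (ties get averaged ranks).
ranks: |7|->6, |2|->1.5, |6|->4.5, |6|->4.5, |2|->1.5, |4|->3
Step 3: Attach original signs; sum ranks with positive sign and with negative sign.
W+ = 6 + 3 = 9
W- = 1.5 + 4.5 + 4.5 + 1.5 = 12
(Check: W+ + W- = 21 should equal n(n+1)/2 = 21.)
Step 4: Test statistic W = min(W+, W-) = 9.
Step 5: Ties in |d|, so use the tie-corrected normal approximation.
        E[W] = n(n+1)/4 = 6*7/4 = 10.5.
        Tie groups: |d|=2 (t=2), |d|=6 (t=2); sum(t^3 - t) = 12.
        Var[W] = n(n+1)(2n+1)/24 - sum(t^3-t)/48 = 546/24 - 12/48 = 22.5.
        z = (W - E[W]) / sqrt(Var[W]) = (9 - 10.5) / 4.7434 = -0.3162.
        Two-sided p = 2*Phi(z) = 0.751830.
Step 6: alpha = 0.05. fail to reject H0.

W+ = 9, W- = 12, W = min = 9, p = 0.751830, fail to reject H0.


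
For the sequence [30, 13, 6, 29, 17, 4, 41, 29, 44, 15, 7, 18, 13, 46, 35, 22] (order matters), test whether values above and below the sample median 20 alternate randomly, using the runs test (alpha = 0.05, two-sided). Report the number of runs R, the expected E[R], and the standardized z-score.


Step 1: Compute median = 20; label A = above, B = below.
Labels in order: ABBABBAAABBBBAAA  (n_A = 8, n_B = 8)
Step 2: Count runs R = 7.
Step 3: Under H0 (random ordering), E[R] = 2*n_A*n_B/(n_A+n_B) + 1 = 2*8*8/16 + 1 = 9.0000.
        Var[R] = 2*n_A*n_B*(2*n_A*n_B - n_A - n_B) / ((n_A+n_B)^2 * (n_A+n_B-1)) = 14336/3840 = 3.7333.
        SD[R] = 1.9322.
Step 4: Continuity-corrected z = (R + 0.5 - E[R]) / SD[R] = (7 + 0.5 - 9.0000) / 1.9322 = -0.7763.
Step 5: Two-sided p-value via normal approximation = 2*(1 - Phi(|z|)) = 0.437558.
Step 6: alpha = 0.05. fail to reject H0.

R = 7, z = -0.7763, p = 0.437558, fail to reject H0.


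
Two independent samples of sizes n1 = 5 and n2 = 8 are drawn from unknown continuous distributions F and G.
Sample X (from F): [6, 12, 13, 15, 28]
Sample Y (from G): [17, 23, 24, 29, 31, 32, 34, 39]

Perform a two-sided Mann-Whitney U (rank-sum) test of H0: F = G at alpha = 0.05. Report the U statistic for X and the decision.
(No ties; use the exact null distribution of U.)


Step 1: Combine and sort all 13 observations; assign midranks.
sorted (value, group): (6,X), (12,X), (13,X), (15,X), (17,Y), (23,Y), (24,Y), (28,X), (29,Y), (31,Y), (32,Y), (34,Y), (39,Y)
ranks: 6->1, 12->2, 13->3, 15->4, 17->5, 23->6, 24->7, 28->8, 29->9, 31->10, 32->11, 34->12, 39->13
Step 2: Rank sum for X: R1 = 1 + 2 + 3 + 4 + 8 = 18.
Step 3: U_X = R1 - n1(n1+1)/2 = 18 - 5*6/2 = 18 - 15 = 3.
       U_Y = n1*n2 - U_X = 40 - 3 = 37.
Step 4: No ties, so the exact null distribution of U (based on enumerating the C(13,5) = 1287 equally likely rank assignments) gives the two-sided p-value.
Step 5: p-value = 0.010878; compare to alpha = 0.05. reject H0.

U_X = 3, p = 0.010878, reject H0 at alpha = 0.05.


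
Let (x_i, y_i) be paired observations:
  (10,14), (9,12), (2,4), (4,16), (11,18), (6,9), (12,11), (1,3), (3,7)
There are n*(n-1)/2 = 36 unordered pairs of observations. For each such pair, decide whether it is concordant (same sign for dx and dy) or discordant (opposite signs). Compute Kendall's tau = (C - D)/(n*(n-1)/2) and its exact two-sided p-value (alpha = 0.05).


Step 1: Enumerate the 36 unordered pairs (i,j) with i<j and classify each by sign(x_j-x_i) * sign(y_j-y_i).
  (1,2):dx=-1,dy=-2->C; (1,3):dx=-8,dy=-10->C; (1,4):dx=-6,dy=+2->D; (1,5):dx=+1,dy=+4->C
  (1,6):dx=-4,dy=-5->C; (1,7):dx=+2,dy=-3->D; (1,8):dx=-9,dy=-11->C; (1,9):dx=-7,dy=-7->C
  (2,3):dx=-7,dy=-8->C; (2,4):dx=-5,dy=+4->D; (2,5):dx=+2,dy=+6->C; (2,6):dx=-3,dy=-3->C
  (2,7):dx=+3,dy=-1->D; (2,8):dx=-8,dy=-9->C; (2,9):dx=-6,dy=-5->C; (3,4):dx=+2,dy=+12->C
  (3,5):dx=+9,dy=+14->C; (3,6):dx=+4,dy=+5->C; (3,7):dx=+10,dy=+7->C; (3,8):dx=-1,dy=-1->C
  (3,9):dx=+1,dy=+3->C; (4,5):dx=+7,dy=+2->C; (4,6):dx=+2,dy=-7->D; (4,7):dx=+8,dy=-5->D
  (4,8):dx=-3,dy=-13->C; (4,9):dx=-1,dy=-9->C; (5,6):dx=-5,dy=-9->C; (5,7):dx=+1,dy=-7->D
  (5,8):dx=-10,dy=-15->C; (5,9):dx=-8,dy=-11->C; (6,7):dx=+6,dy=+2->C; (6,8):dx=-5,dy=-6->C
  (6,9):dx=-3,dy=-2->C; (7,8):dx=-11,dy=-8->C; (7,9):dx=-9,dy=-4->C; (8,9):dx=+2,dy=+4->C
Step 2: C = 29, D = 7, total pairs = 36.
Step 3: tau = (C - D)/(n(n-1)/2) = (29 - 7)/36 = 0.611111.
Step 4: Exact two-sided p-value (enumerate n! = 362880 permutations of y under H0): p = 0.024741.
Step 5: alpha = 0.05. reject H0.

tau_b = 0.6111 (C=29, D=7), p = 0.024741, reject H0.


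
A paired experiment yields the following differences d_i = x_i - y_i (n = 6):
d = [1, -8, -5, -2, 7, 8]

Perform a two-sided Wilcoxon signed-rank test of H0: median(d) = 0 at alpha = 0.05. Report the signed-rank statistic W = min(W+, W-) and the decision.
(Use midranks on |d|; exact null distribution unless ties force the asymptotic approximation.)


Step 1: Drop any zero differences (none here) and take |d_i|.
|d| = [1, 8, 5, 2, 7, 8]
Step 2: Midrank |d_i| (ties get averaged ranks).
ranks: |1|->1, |8|->5.5, |5|->3, |2|->2, |7|->4, |8|->5.5
Step 3: Attach original signs; sum ranks with positive sign and with negative sign.
W+ = 1 + 4 + 5.5 = 10.5
W- = 5.5 + 3 + 2 = 10.5
(Check: W+ + W- = 21 should equal n(n+1)/2 = 21.)
Step 4: Test statistic W = min(W+, W-) = 10.5.
Step 5: Ties in |d|, so use the tie-corrected normal approximation.
        E[W] = n(n+1)/4 = 6*7/4 = 10.5.
        Tie groups: |d|=8 (t=2); sum(t^3 - t) = 6.
        Var[W] = n(n+1)(2n+1)/24 - sum(t^3-t)/48 = 546/24 - 6/48 = 22.625.
        z = (W - E[W]) / sqrt(Var[W]) = (10.5 - 10.5) / 4.7566 = 0.0000.
        Two-sided p = 2*Phi(z) = 1.000000.
Step 6: alpha = 0.05. fail to reject H0.

W+ = 10.5, W- = 10.5, W = min = 10.5, p = 1.000000, fail to reject H0.


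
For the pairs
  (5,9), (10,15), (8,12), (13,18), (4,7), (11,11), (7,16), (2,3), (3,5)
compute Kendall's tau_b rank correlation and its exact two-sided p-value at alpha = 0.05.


Step 1: Enumerate the 36 unordered pairs (i,j) with i<j and classify each by sign(x_j-x_i) * sign(y_j-y_i).
  (1,2):dx=+5,dy=+6->C; (1,3):dx=+3,dy=+3->C; (1,4):dx=+8,dy=+9->C; (1,5):dx=-1,dy=-2->C
  (1,6):dx=+6,dy=+2->C; (1,7):dx=+2,dy=+7->C; (1,8):dx=-3,dy=-6->C; (1,9):dx=-2,dy=-4->C
  (2,3):dx=-2,dy=-3->C; (2,4):dx=+3,dy=+3->C; (2,5):dx=-6,dy=-8->C; (2,6):dx=+1,dy=-4->D
  (2,7):dx=-3,dy=+1->D; (2,8):dx=-8,dy=-12->C; (2,9):dx=-7,dy=-10->C; (3,4):dx=+5,dy=+6->C
  (3,5):dx=-4,dy=-5->C; (3,6):dx=+3,dy=-1->D; (3,7):dx=-1,dy=+4->D; (3,8):dx=-6,dy=-9->C
  (3,9):dx=-5,dy=-7->C; (4,5):dx=-9,dy=-11->C; (4,6):dx=-2,dy=-7->C; (4,7):dx=-6,dy=-2->C
  (4,8):dx=-11,dy=-15->C; (4,9):dx=-10,dy=-13->C; (5,6):dx=+7,dy=+4->C; (5,7):dx=+3,dy=+9->C
  (5,8):dx=-2,dy=-4->C; (5,9):dx=-1,dy=-2->C; (6,7):dx=-4,dy=+5->D; (6,8):dx=-9,dy=-8->C
  (6,9):dx=-8,dy=-6->C; (7,8):dx=-5,dy=-13->C; (7,9):dx=-4,dy=-11->C; (8,9):dx=+1,dy=+2->C
Step 2: C = 31, D = 5, total pairs = 36.
Step 3: tau = (C - D)/(n(n-1)/2) = (31 - 5)/36 = 0.722222.
Step 4: Exact two-sided p-value (enumerate n! = 362880 permutations of y under H0): p = 0.005886.
Step 5: alpha = 0.05. reject H0.

tau_b = 0.7222 (C=31, D=5), p = 0.005886, reject H0.


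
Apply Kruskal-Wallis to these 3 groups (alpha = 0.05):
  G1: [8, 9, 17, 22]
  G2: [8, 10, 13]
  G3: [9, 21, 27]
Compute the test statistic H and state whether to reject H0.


Step 1: Combine all N = 10 observations and assign midranks.
sorted (value, group, rank): (8,G1,1.5), (8,G2,1.5), (9,G1,3.5), (9,G3,3.5), (10,G2,5), (13,G2,6), (17,G1,7), (21,G3,8), (22,G1,9), (27,G3,10)
Step 2: Sum ranks within each group.
R_1 = 21 (n_1 = 4)
R_2 = 12.5 (n_2 = 3)
R_3 = 21.5 (n_3 = 3)
Step 3: H = 12/(N(N+1)) * sum(R_i^2/n_i) - 3(N+1)
     = 12/(10*11) * (21^2/4 + 12.5^2/3 + 21.5^2/3) - 3*11
     = 0.109091 * 316.417 - 33
     = 1.518182.
Step 4: Ties present; correction factor C = 1 - 12/(10^3 - 10) = 0.987879. Corrected H = 1.518182 / 0.987879 = 1.536810.
Step 5: Under H0, H ~ chi^2(2); p-value = 0.463752.
Step 6: alpha = 0.05. fail to reject H0.

H = 1.5368, df = 2, p = 0.463752, fail to reject H0.


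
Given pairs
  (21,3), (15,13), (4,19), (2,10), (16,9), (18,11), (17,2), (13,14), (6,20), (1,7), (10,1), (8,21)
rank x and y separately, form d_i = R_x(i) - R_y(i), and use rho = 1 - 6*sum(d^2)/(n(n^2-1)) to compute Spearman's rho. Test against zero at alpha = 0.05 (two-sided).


Step 1: Rank x and y separately (midranks; no ties here).
rank(x): 21->12, 15->8, 4->3, 2->2, 16->9, 18->11, 17->10, 13->7, 6->4, 1->1, 10->6, 8->5
rank(y): 3->3, 13->8, 19->10, 10->6, 9->5, 11->7, 2->2, 14->9, 20->11, 7->4, 1->1, 21->12
Step 2: d_i = R_x(i) - R_y(i); compute d_i^2.
  (12-3)^2=81, (8-8)^2=0, (3-10)^2=49, (2-6)^2=16, (9-5)^2=16, (11-7)^2=16, (10-2)^2=64, (7-9)^2=4, (4-11)^2=49, (1-4)^2=9, (6-1)^2=25, (5-12)^2=49
sum(d^2) = 378.
Step 3: rho = 1 - 6*378 / (12*(12^2 - 1)) = 1 - 2268/1716 = -0.321678.
Step 4: Under H0, t = rho * sqrt((n-2)/(1-rho^2)) = -1.0743 ~ t(10).
Step 5: Two-sided p-value from the t-distribution with 10 df = 0.307910.
Step 6: alpha = 0.05. fail to reject H0.

rho = -0.3217, p = 0.307910, fail to reject H0 at alpha = 0.05.


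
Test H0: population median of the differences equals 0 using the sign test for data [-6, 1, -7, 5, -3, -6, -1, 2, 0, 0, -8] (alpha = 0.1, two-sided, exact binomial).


Step 1: Discard zero differences. Original n = 11; n_eff = number of nonzero differences = 9.
Nonzero differences (with sign): -6, +1, -7, +5, -3, -6, -1, +2, -8
Step 2: Count signs: positive = 3, negative = 6.
Step 3: Under H0: P(positive) = 0.5, so the number of positives S ~ Bin(9, 0.5).
Step 4: Two-sided exact p-value = sum of Bin(9,0.5) probabilities at or below the observed probability = 0.507812.
Step 5: alpha = 0.1. fail to reject H0.

n_eff = 9, pos = 3, neg = 6, p = 0.507812, fail to reject H0.


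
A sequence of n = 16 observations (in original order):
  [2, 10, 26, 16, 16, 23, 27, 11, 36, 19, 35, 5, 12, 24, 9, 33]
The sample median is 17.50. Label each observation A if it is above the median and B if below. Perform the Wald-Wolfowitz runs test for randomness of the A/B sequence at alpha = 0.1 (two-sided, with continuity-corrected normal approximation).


Step 1: Compute median = 17.50; label A = above, B = below.
Labels in order: BBABBAABAAABBABA  (n_A = 8, n_B = 8)
Step 2: Count runs R = 10.
Step 3: Under H0 (random ordering), E[R] = 2*n_A*n_B/(n_A+n_B) + 1 = 2*8*8/16 + 1 = 9.0000.
        Var[R] = 2*n_A*n_B*(2*n_A*n_B - n_A - n_B) / ((n_A+n_B)^2 * (n_A+n_B-1)) = 14336/3840 = 3.7333.
        SD[R] = 1.9322.
Step 4: Continuity-corrected z = (R - 0.5 - E[R]) / SD[R] = (10 - 0.5 - 9.0000) / 1.9322 = 0.2588.
Step 5: Two-sided p-value via normal approximation = 2*(1 - Phi(|z|)) = 0.795809.
Step 6: alpha = 0.1. fail to reject H0.

R = 10, z = 0.2588, p = 0.795809, fail to reject H0.


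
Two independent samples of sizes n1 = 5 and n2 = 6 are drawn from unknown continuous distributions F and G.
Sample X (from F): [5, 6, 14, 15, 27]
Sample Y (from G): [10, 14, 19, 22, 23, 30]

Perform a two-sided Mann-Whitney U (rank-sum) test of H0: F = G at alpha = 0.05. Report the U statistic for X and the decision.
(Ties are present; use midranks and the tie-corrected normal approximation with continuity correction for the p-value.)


Step 1: Combine and sort all 11 observations; assign midranks.
sorted (value, group): (5,X), (6,X), (10,Y), (14,X), (14,Y), (15,X), (19,Y), (22,Y), (23,Y), (27,X), (30,Y)
ranks: 5->1, 6->2, 10->3, 14->4.5, 14->4.5, 15->6, 19->7, 22->8, 23->9, 27->10, 30->11
Step 2: Rank sum for X: R1 = 1 + 2 + 4.5 + 6 + 10 = 23.5.
Step 3: U_X = R1 - n1(n1+1)/2 = 23.5 - 5*6/2 = 23.5 - 15 = 8.5.
       U_Y = n1*n2 - U_X = 30 - 8.5 = 21.5.
Step 4: Ties are present, so use the tie-corrected normal approximation (with continuity correction) for the p-value.
Step 5: p-value = 0.272229; compare to alpha = 0.05. fail to reject H0.

U_X = 8.5, p = 0.272229, fail to reject H0 at alpha = 0.05.


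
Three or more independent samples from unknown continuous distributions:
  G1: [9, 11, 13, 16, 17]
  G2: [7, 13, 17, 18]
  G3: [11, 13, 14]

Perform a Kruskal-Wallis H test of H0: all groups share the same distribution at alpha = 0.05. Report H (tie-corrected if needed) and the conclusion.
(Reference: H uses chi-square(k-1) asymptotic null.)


Step 1: Combine all N = 12 observations and assign midranks.
sorted (value, group, rank): (7,G2,1), (9,G1,2), (11,G1,3.5), (11,G3,3.5), (13,G1,6), (13,G2,6), (13,G3,6), (14,G3,8), (16,G1,9), (17,G1,10.5), (17,G2,10.5), (18,G2,12)
Step 2: Sum ranks within each group.
R_1 = 31 (n_1 = 5)
R_2 = 29.5 (n_2 = 4)
R_3 = 17.5 (n_3 = 3)
Step 3: H = 12/(N(N+1)) * sum(R_i^2/n_i) - 3(N+1)
     = 12/(12*13) * (31^2/5 + 29.5^2/4 + 17.5^2/3) - 3*13
     = 0.076923 * 511.846 - 39
     = 0.372756.
Step 4: Ties present; correction factor C = 1 - 36/(12^3 - 12) = 0.979021. Corrected H = 0.372756 / 0.979021 = 0.380744.
Step 5: Under H0, H ~ chi^2(2); p-value = 0.826652.
Step 6: alpha = 0.05. fail to reject H0.

H = 0.3807, df = 2, p = 0.826652, fail to reject H0.


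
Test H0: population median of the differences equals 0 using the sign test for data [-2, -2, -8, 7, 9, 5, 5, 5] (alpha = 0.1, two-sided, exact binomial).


Step 1: Discard zero differences. Original n = 8; n_eff = number of nonzero differences = 8.
Nonzero differences (with sign): -2, -2, -8, +7, +9, +5, +5, +5
Step 2: Count signs: positive = 5, negative = 3.
Step 3: Under H0: P(positive) = 0.5, so the number of positives S ~ Bin(8, 0.5).
Step 4: Two-sided exact p-value = sum of Bin(8,0.5) probabilities at or below the observed probability = 0.726562.
Step 5: alpha = 0.1. fail to reject H0.

n_eff = 8, pos = 5, neg = 3, p = 0.726562, fail to reject H0.


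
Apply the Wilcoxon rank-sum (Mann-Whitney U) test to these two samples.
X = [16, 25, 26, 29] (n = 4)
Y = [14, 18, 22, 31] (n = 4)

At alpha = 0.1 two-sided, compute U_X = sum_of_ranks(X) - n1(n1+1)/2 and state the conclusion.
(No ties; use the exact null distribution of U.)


Step 1: Combine and sort all 8 observations; assign midranks.
sorted (value, group): (14,Y), (16,X), (18,Y), (22,Y), (25,X), (26,X), (29,X), (31,Y)
ranks: 14->1, 16->2, 18->3, 22->4, 25->5, 26->6, 29->7, 31->8
Step 2: Rank sum for X: R1 = 2 + 5 + 6 + 7 = 20.
Step 3: U_X = R1 - n1(n1+1)/2 = 20 - 4*5/2 = 20 - 10 = 10.
       U_Y = n1*n2 - U_X = 16 - 10 = 6.
Step 4: No ties, so the exact null distribution of U (based on enumerating the C(8,4) = 70 equally likely rank assignments) gives the two-sided p-value.
Step 5: p-value = 0.685714; compare to alpha = 0.1. fail to reject H0.

U_X = 10, p = 0.685714, fail to reject H0 at alpha = 0.1.


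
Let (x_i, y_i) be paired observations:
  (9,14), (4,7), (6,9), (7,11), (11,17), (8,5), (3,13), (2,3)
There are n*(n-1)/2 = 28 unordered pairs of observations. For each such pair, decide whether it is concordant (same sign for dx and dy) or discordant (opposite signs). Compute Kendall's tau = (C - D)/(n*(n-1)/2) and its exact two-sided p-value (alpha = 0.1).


Step 1: Enumerate the 28 unordered pairs (i,j) with i<j and classify each by sign(x_j-x_i) * sign(y_j-y_i).
  (1,2):dx=-5,dy=-7->C; (1,3):dx=-3,dy=-5->C; (1,4):dx=-2,dy=-3->C; (1,5):dx=+2,dy=+3->C
  (1,6):dx=-1,dy=-9->C; (1,7):dx=-6,dy=-1->C; (1,8):dx=-7,dy=-11->C; (2,3):dx=+2,dy=+2->C
  (2,4):dx=+3,dy=+4->C; (2,5):dx=+7,dy=+10->C; (2,6):dx=+4,dy=-2->D; (2,7):dx=-1,dy=+6->D
  (2,8):dx=-2,dy=-4->C; (3,4):dx=+1,dy=+2->C; (3,5):dx=+5,dy=+8->C; (3,6):dx=+2,dy=-4->D
  (3,7):dx=-3,dy=+4->D; (3,8):dx=-4,dy=-6->C; (4,5):dx=+4,dy=+6->C; (4,6):dx=+1,dy=-6->D
  (4,7):dx=-4,dy=+2->D; (4,8):dx=-5,dy=-8->C; (5,6):dx=-3,dy=-12->C; (5,7):dx=-8,dy=-4->C
  (5,8):dx=-9,dy=-14->C; (6,7):dx=-5,dy=+8->D; (6,8):dx=-6,dy=-2->C; (7,8):dx=-1,dy=-10->C
Step 2: C = 21, D = 7, total pairs = 28.
Step 3: tau = (C - D)/(n(n-1)/2) = (21 - 7)/28 = 0.500000.
Step 4: Exact two-sided p-value (enumerate n! = 40320 permutations of y under H0): p = 0.108681.
Step 5: alpha = 0.1. fail to reject H0.

tau_b = 0.5000 (C=21, D=7), p = 0.108681, fail to reject H0.


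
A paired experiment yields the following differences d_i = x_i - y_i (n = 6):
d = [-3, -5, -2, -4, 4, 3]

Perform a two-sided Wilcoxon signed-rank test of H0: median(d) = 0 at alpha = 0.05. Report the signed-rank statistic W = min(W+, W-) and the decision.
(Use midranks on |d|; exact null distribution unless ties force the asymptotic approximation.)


Step 1: Drop any zero differences (none here) and take |d_i|.
|d| = [3, 5, 2, 4, 4, 3]
Step 2: Midrank |d_i| (ties get averaged ranks).
ranks: |3|->2.5, |5|->6, |2|->1, |4|->4.5, |4|->4.5, |3|->2.5
Step 3: Attach original signs; sum ranks with positive sign and with negative sign.
W+ = 4.5 + 2.5 = 7
W- = 2.5 + 6 + 1 + 4.5 = 14
(Check: W+ + W- = 21 should equal n(n+1)/2 = 21.)
Step 4: Test statistic W = min(W+, W-) = 7.
Step 5: Ties in |d|, so use the tie-corrected normal approximation.
        E[W] = n(n+1)/4 = 6*7/4 = 10.5.
        Tie groups: |d|=3 (t=2), |d|=4 (t=2); sum(t^3 - t) = 12.
        Var[W] = n(n+1)(2n+1)/24 - sum(t^3-t)/48 = 546/24 - 12/48 = 22.5.
        z = (W - E[W]) / sqrt(Var[W]) = (7 - 10.5) / 4.7434 = -0.7379.
        Two-sided p = 2*Phi(z) = 0.460597.
Step 6: alpha = 0.05. fail to reject H0.

W+ = 7, W- = 14, W = min = 7, p = 0.460597, fail to reject H0.


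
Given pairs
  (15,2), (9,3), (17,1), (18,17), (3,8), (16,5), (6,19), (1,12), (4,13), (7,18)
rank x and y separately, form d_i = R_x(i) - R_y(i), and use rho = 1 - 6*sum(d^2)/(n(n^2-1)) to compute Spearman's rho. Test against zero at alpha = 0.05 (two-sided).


Step 1: Rank x and y separately (midranks; no ties here).
rank(x): 15->7, 9->6, 17->9, 18->10, 3->2, 16->8, 6->4, 1->1, 4->3, 7->5
rank(y): 2->2, 3->3, 1->1, 17->8, 8->5, 5->4, 19->10, 12->6, 13->7, 18->9
Step 2: d_i = R_x(i) - R_y(i); compute d_i^2.
  (7-2)^2=25, (6-3)^2=9, (9-1)^2=64, (10-8)^2=4, (2-5)^2=9, (8-4)^2=16, (4-10)^2=36, (1-6)^2=25, (3-7)^2=16, (5-9)^2=16
sum(d^2) = 220.
Step 3: rho = 1 - 6*220 / (10*(10^2 - 1)) = 1 - 1320/990 = -0.333333.
Step 4: Under H0, t = rho * sqrt((n-2)/(1-rho^2)) = -1.0000 ~ t(8).
Step 5: Two-sided p-value from the t-distribution with 8 df = 0.346594.
Step 6: alpha = 0.05. fail to reject H0.

rho = -0.3333, p = 0.346594, fail to reject H0 at alpha = 0.05.


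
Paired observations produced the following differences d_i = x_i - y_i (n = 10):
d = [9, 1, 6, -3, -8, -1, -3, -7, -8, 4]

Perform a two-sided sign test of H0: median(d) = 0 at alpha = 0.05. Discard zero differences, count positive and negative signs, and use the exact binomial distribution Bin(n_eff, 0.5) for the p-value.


Step 1: Discard zero differences. Original n = 10; n_eff = number of nonzero differences = 10.
Nonzero differences (with sign): +9, +1, +6, -3, -8, -1, -3, -7, -8, +4
Step 2: Count signs: positive = 4, negative = 6.
Step 3: Under H0: P(positive) = 0.5, so the number of positives S ~ Bin(10, 0.5).
Step 4: Two-sided exact p-value = sum of Bin(10,0.5) probabilities at or below the observed probability = 0.753906.
Step 5: alpha = 0.05. fail to reject H0.

n_eff = 10, pos = 4, neg = 6, p = 0.753906, fail to reject H0.


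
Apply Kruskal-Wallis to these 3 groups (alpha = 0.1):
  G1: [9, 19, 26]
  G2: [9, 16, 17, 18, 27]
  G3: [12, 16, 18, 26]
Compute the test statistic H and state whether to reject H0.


Step 1: Combine all N = 12 observations and assign midranks.
sorted (value, group, rank): (9,G1,1.5), (9,G2,1.5), (12,G3,3), (16,G2,4.5), (16,G3,4.5), (17,G2,6), (18,G2,7.5), (18,G3,7.5), (19,G1,9), (26,G1,10.5), (26,G3,10.5), (27,G2,12)
Step 2: Sum ranks within each group.
R_1 = 21 (n_1 = 3)
R_2 = 31.5 (n_2 = 5)
R_3 = 25.5 (n_3 = 4)
Step 3: H = 12/(N(N+1)) * sum(R_i^2/n_i) - 3(N+1)
     = 12/(12*13) * (21^2/3 + 31.5^2/5 + 25.5^2/4) - 3*13
     = 0.076923 * 508.012 - 39
     = 0.077885.
Step 4: Ties present; correction factor C = 1 - 24/(12^3 - 12) = 0.986014. Corrected H = 0.077885 / 0.986014 = 0.078989.
Step 5: Under H0, H ~ chi^2(2); p-value = 0.961275.
Step 6: alpha = 0.1. fail to reject H0.

H = 0.0790, df = 2, p = 0.961275, fail to reject H0.


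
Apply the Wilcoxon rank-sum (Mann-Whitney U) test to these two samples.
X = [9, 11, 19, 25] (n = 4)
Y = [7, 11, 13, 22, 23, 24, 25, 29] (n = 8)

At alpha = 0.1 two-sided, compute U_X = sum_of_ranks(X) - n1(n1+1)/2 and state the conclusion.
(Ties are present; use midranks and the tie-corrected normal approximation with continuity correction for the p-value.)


Step 1: Combine and sort all 12 observations; assign midranks.
sorted (value, group): (7,Y), (9,X), (11,X), (11,Y), (13,Y), (19,X), (22,Y), (23,Y), (24,Y), (25,X), (25,Y), (29,Y)
ranks: 7->1, 9->2, 11->3.5, 11->3.5, 13->5, 19->6, 22->7, 23->8, 24->9, 25->10.5, 25->10.5, 29->12
Step 2: Rank sum for X: R1 = 2 + 3.5 + 6 + 10.5 = 22.
Step 3: U_X = R1 - n1(n1+1)/2 = 22 - 4*5/2 = 22 - 10 = 12.
       U_Y = n1*n2 - U_X = 32 - 12 = 20.
Step 4: Ties are present, so use the tie-corrected normal approximation (with continuity correction) for the p-value.
Step 5: p-value = 0.550818; compare to alpha = 0.1. fail to reject H0.

U_X = 12, p = 0.550818, fail to reject H0 at alpha = 0.1.


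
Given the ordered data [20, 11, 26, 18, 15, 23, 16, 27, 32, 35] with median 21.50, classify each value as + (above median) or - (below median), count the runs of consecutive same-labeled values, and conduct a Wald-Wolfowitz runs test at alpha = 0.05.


Step 1: Compute median = 21.50; label A = above, B = below.
Labels in order: BBABBABAAA  (n_A = 5, n_B = 5)
Step 2: Count runs R = 6.
Step 3: Under H0 (random ordering), E[R] = 2*n_A*n_B/(n_A+n_B) + 1 = 2*5*5/10 + 1 = 6.0000.
        Var[R] = 2*n_A*n_B*(2*n_A*n_B - n_A - n_B) / ((n_A+n_B)^2 * (n_A+n_B-1)) = 2000/900 = 2.2222.
        SD[R] = 1.4907.
Step 4: R = E[R], so z = 0 with no continuity correction.
Step 5: Two-sided p-value via normal approximation = 2*(1 - Phi(|z|)) = 1.000000.
Step 6: alpha = 0.05. fail to reject H0.

R = 6, z = 0.0000, p = 1.000000, fail to reject H0.


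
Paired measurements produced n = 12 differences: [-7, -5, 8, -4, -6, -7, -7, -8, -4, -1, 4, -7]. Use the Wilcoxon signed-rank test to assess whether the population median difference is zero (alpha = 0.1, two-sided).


Step 1: Drop any zero differences (none here) and take |d_i|.
|d| = [7, 5, 8, 4, 6, 7, 7, 8, 4, 1, 4, 7]
Step 2: Midrank |d_i| (ties get averaged ranks).
ranks: |7|->8.5, |5|->5, |8|->11.5, |4|->3, |6|->6, |7|->8.5, |7|->8.5, |8|->11.5, |4|->3, |1|->1, |4|->3, |7|->8.5
Step 3: Attach original signs; sum ranks with positive sign and with negative sign.
W+ = 11.5 + 3 = 14.5
W- = 8.5 + 5 + 3 + 6 + 8.5 + 8.5 + 11.5 + 3 + 1 + 8.5 = 63.5
(Check: W+ + W- = 78 should equal n(n+1)/2 = 78.)
Step 4: Test statistic W = min(W+, W-) = 14.5.
Step 5: Ties in |d|, so use the tie-corrected normal approximation.
        E[W] = n(n+1)/4 = 12*13/4 = 39.
        Tie groups: |d|=4 (t=3), |d|=7 (t=4), |d|=8 (t=2); sum(t^3 - t) = 90.
        Var[W] = n(n+1)(2n+1)/24 - sum(t^3-t)/48 = 3900/24 - 90/48 = 160.625.
        z = (W - E[W]) / sqrt(Var[W]) = (14.5 - 39) / 12.6738 = -1.9331.
        Two-sided p = 2*Phi(z) = 0.053221.
Step 6: alpha = 0.1. reject H0.

W+ = 14.5, W- = 63.5, W = min = 14.5, p = 0.053221, reject H0.


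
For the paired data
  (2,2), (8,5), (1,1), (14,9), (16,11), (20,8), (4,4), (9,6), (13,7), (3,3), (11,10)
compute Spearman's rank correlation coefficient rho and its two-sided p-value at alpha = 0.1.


Step 1: Rank x and y separately (midranks; no ties here).
rank(x): 2->2, 8->5, 1->1, 14->9, 16->10, 20->11, 4->4, 9->6, 13->8, 3->3, 11->7
rank(y): 2->2, 5->5, 1->1, 9->9, 11->11, 8->8, 4->4, 6->6, 7->7, 3->3, 10->10
Step 2: d_i = R_x(i) - R_y(i); compute d_i^2.
  (2-2)^2=0, (5-5)^2=0, (1-1)^2=0, (9-9)^2=0, (10-11)^2=1, (11-8)^2=9, (4-4)^2=0, (6-6)^2=0, (8-7)^2=1, (3-3)^2=0, (7-10)^2=9
sum(d^2) = 20.
Step 3: rho = 1 - 6*20 / (11*(11^2 - 1)) = 1 - 120/1320 = 0.909091.
Step 4: Under H0, t = rho * sqrt((n-2)/(1-rho^2)) = 6.5465 ~ t(9).
Step 5: Two-sided p-value from the t-distribution with 9 df = 0.000106.
Step 6: alpha = 0.1. reject H0.

rho = 0.9091, p = 0.000106, reject H0 at alpha = 0.1.


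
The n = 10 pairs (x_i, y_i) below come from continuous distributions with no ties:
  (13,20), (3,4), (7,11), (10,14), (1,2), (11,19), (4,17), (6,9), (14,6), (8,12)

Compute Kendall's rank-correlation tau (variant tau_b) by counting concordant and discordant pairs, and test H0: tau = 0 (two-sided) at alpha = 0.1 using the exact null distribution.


Step 1: Enumerate the 45 unordered pairs (i,j) with i<j and classify each by sign(x_j-x_i) * sign(y_j-y_i).
  (1,2):dx=-10,dy=-16->C; (1,3):dx=-6,dy=-9->C; (1,4):dx=-3,dy=-6->C; (1,5):dx=-12,dy=-18->C
  (1,6):dx=-2,dy=-1->C; (1,7):dx=-9,dy=-3->C; (1,8):dx=-7,dy=-11->C; (1,9):dx=+1,dy=-14->D
  (1,10):dx=-5,dy=-8->C; (2,3):dx=+4,dy=+7->C; (2,4):dx=+7,dy=+10->C; (2,5):dx=-2,dy=-2->C
  (2,6):dx=+8,dy=+15->C; (2,7):dx=+1,dy=+13->C; (2,8):dx=+3,dy=+5->C; (2,9):dx=+11,dy=+2->C
  (2,10):dx=+5,dy=+8->C; (3,4):dx=+3,dy=+3->C; (3,5):dx=-6,dy=-9->C; (3,6):dx=+4,dy=+8->C
  (3,7):dx=-3,dy=+6->D; (3,8):dx=-1,dy=-2->C; (3,9):dx=+7,dy=-5->D; (3,10):dx=+1,dy=+1->C
  (4,5):dx=-9,dy=-12->C; (4,6):dx=+1,dy=+5->C; (4,7):dx=-6,dy=+3->D; (4,8):dx=-4,dy=-5->C
  (4,9):dx=+4,dy=-8->D; (4,10):dx=-2,dy=-2->C; (5,6):dx=+10,dy=+17->C; (5,7):dx=+3,dy=+15->C
  (5,8):dx=+5,dy=+7->C; (5,9):dx=+13,dy=+4->C; (5,10):dx=+7,dy=+10->C; (6,7):dx=-7,dy=-2->C
  (6,8):dx=-5,dy=-10->C; (6,9):dx=+3,dy=-13->D; (6,10):dx=-3,dy=-7->C; (7,8):dx=+2,dy=-8->D
  (7,9):dx=+10,dy=-11->D; (7,10):dx=+4,dy=-5->D; (8,9):dx=+8,dy=-3->D; (8,10):dx=+2,dy=+3->C
  (9,10):dx=-6,dy=+6->D
Step 2: C = 34, D = 11, total pairs = 45.
Step 3: tau = (C - D)/(n(n-1)/2) = (34 - 11)/45 = 0.511111.
Step 4: Exact two-sided p-value (enumerate n! = 3628800 permutations of y under H0): p = 0.046623.
Step 5: alpha = 0.1. reject H0.

tau_b = 0.5111 (C=34, D=11), p = 0.046623, reject H0.


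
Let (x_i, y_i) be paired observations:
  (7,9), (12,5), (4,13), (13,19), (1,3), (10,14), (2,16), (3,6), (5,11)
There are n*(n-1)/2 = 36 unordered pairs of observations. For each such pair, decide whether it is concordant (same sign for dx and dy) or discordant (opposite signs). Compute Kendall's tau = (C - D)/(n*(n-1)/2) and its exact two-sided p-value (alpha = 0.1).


Step 1: Enumerate the 36 unordered pairs (i,j) with i<j and classify each by sign(x_j-x_i) * sign(y_j-y_i).
  (1,2):dx=+5,dy=-4->D; (1,3):dx=-3,dy=+4->D; (1,4):dx=+6,dy=+10->C; (1,5):dx=-6,dy=-6->C
  (1,6):dx=+3,dy=+5->C; (1,7):dx=-5,dy=+7->D; (1,8):dx=-4,dy=-3->C; (1,9):dx=-2,dy=+2->D
  (2,3):dx=-8,dy=+8->D; (2,4):dx=+1,dy=+14->C; (2,5):dx=-11,dy=-2->C; (2,6):dx=-2,dy=+9->D
  (2,7):dx=-10,dy=+11->D; (2,8):dx=-9,dy=+1->D; (2,9):dx=-7,dy=+6->D; (3,4):dx=+9,dy=+6->C
  (3,5):dx=-3,dy=-10->C; (3,6):dx=+6,dy=+1->C; (3,7):dx=-2,dy=+3->D; (3,8):dx=-1,dy=-7->C
  (3,9):dx=+1,dy=-2->D; (4,5):dx=-12,dy=-16->C; (4,6):dx=-3,dy=-5->C; (4,7):dx=-11,dy=-3->C
  (4,8):dx=-10,dy=-13->C; (4,9):dx=-8,dy=-8->C; (5,6):dx=+9,dy=+11->C; (5,7):dx=+1,dy=+13->C
  (5,8):dx=+2,dy=+3->C; (5,9):dx=+4,dy=+8->C; (6,7):dx=-8,dy=+2->D; (6,8):dx=-7,dy=-8->C
  (6,9):dx=-5,dy=-3->C; (7,8):dx=+1,dy=-10->D; (7,9):dx=+3,dy=-5->D; (8,9):dx=+2,dy=+5->C
Step 2: C = 22, D = 14, total pairs = 36.
Step 3: tau = (C - D)/(n(n-1)/2) = (22 - 14)/36 = 0.222222.
Step 4: Exact two-sided p-value (enumerate n! = 362880 permutations of y under H0): p = 0.476709.
Step 5: alpha = 0.1. fail to reject H0.

tau_b = 0.2222 (C=22, D=14), p = 0.476709, fail to reject H0.


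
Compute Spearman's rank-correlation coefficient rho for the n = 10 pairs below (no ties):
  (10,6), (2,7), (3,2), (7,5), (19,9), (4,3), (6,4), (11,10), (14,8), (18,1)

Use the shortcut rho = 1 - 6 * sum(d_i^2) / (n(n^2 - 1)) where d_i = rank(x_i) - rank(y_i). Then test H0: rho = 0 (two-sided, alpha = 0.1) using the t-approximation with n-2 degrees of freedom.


Step 1: Rank x and y separately (midranks; no ties here).
rank(x): 10->6, 2->1, 3->2, 7->5, 19->10, 4->3, 6->4, 11->7, 14->8, 18->9
rank(y): 6->6, 7->7, 2->2, 5->5, 9->9, 3->3, 4->4, 10->10, 8->8, 1->1
Step 2: d_i = R_x(i) - R_y(i); compute d_i^2.
  (6-6)^2=0, (1-7)^2=36, (2-2)^2=0, (5-5)^2=0, (10-9)^2=1, (3-3)^2=0, (4-4)^2=0, (7-10)^2=9, (8-8)^2=0, (9-1)^2=64
sum(d^2) = 110.
Step 3: rho = 1 - 6*110 / (10*(10^2 - 1)) = 1 - 660/990 = 0.333333.
Step 4: Under H0, t = rho * sqrt((n-2)/(1-rho^2)) = 1.0000 ~ t(8).
Step 5: Two-sided p-value from the t-distribution with 8 df = 0.346594.
Step 6: alpha = 0.1. fail to reject H0.

rho = 0.3333, p = 0.346594, fail to reject H0 at alpha = 0.1.


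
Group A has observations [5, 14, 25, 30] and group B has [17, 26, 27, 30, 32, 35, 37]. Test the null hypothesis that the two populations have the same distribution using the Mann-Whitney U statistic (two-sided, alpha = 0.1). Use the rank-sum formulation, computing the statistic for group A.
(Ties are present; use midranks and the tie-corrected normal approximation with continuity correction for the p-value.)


Step 1: Combine and sort all 11 observations; assign midranks.
sorted (value, group): (5,X), (14,X), (17,Y), (25,X), (26,Y), (27,Y), (30,X), (30,Y), (32,Y), (35,Y), (37,Y)
ranks: 5->1, 14->2, 17->3, 25->4, 26->5, 27->6, 30->7.5, 30->7.5, 32->9, 35->10, 37->11
Step 2: Rank sum for X: R1 = 1 + 2 + 4 + 7.5 = 14.5.
Step 3: U_X = R1 - n1(n1+1)/2 = 14.5 - 4*5/2 = 14.5 - 10 = 4.5.
       U_Y = n1*n2 - U_X = 28 - 4.5 = 23.5.
Step 4: Ties are present, so use the tie-corrected normal approximation (with continuity correction) for the p-value.
Step 5: p-value = 0.088247; compare to alpha = 0.1. reject H0.

U_X = 4.5, p = 0.088247, reject H0 at alpha = 0.1.


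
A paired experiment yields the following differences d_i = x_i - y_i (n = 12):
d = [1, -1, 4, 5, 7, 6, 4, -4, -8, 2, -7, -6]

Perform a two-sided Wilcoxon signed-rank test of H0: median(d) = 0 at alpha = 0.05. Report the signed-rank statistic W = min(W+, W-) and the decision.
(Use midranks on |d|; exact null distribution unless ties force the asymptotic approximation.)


Step 1: Drop any zero differences (none here) and take |d_i|.
|d| = [1, 1, 4, 5, 7, 6, 4, 4, 8, 2, 7, 6]
Step 2: Midrank |d_i| (ties get averaged ranks).
ranks: |1|->1.5, |1|->1.5, |4|->5, |5|->7, |7|->10.5, |6|->8.5, |4|->5, |4|->5, |8|->12, |2|->3, |7|->10.5, |6|->8.5
Step 3: Attach original signs; sum ranks with positive sign and with negative sign.
W+ = 1.5 + 5 + 7 + 10.5 + 8.5 + 5 + 3 = 40.5
W- = 1.5 + 5 + 12 + 10.5 + 8.5 = 37.5
(Check: W+ + W- = 78 should equal n(n+1)/2 = 78.)
Step 4: Test statistic W = min(W+, W-) = 37.5.
Step 5: Ties in |d|, so use the tie-corrected normal approximation.
        E[W] = n(n+1)/4 = 12*13/4 = 39.
        Tie groups: |d|=1 (t=2), |d|=4 (t=3), |d|=6 (t=2), |d|=7 (t=2); sum(t^3 - t) = 42.
        Var[W] = n(n+1)(2n+1)/24 - sum(t^3-t)/48 = 3900/24 - 42/48 = 161.625.
        z = (W - E[W]) / sqrt(Var[W]) = (37.5 - 39) / 12.7132 = -0.1180.
        Two-sided p = 2*Phi(z) = 0.906077.
Step 6: alpha = 0.05. fail to reject H0.

W+ = 40.5, W- = 37.5, W = min = 37.5, p = 0.906077, fail to reject H0.


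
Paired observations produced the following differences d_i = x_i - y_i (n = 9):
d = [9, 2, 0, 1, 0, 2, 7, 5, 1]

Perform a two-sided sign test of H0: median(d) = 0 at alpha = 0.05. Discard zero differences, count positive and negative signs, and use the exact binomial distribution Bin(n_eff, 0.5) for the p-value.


Step 1: Discard zero differences. Original n = 9; n_eff = number of nonzero differences = 7.
Nonzero differences (with sign): +9, +2, +1, +2, +7, +5, +1
Step 2: Count signs: positive = 7, negative = 0.
Step 3: Under H0: P(positive) = 0.5, so the number of positives S ~ Bin(7, 0.5).
Step 4: Two-sided exact p-value = sum of Bin(7,0.5) probabilities at or below the observed probability = 0.015625.
Step 5: alpha = 0.05. reject H0.

n_eff = 7, pos = 7, neg = 0, p = 0.015625, reject H0.


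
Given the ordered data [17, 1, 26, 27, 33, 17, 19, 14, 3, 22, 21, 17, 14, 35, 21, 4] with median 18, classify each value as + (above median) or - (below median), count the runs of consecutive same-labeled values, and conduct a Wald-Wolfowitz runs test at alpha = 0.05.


Step 1: Compute median = 18; label A = above, B = below.
Labels in order: BBAAABABBAABBAAB  (n_A = 8, n_B = 8)
Step 2: Count runs R = 9.
Step 3: Under H0 (random ordering), E[R] = 2*n_A*n_B/(n_A+n_B) + 1 = 2*8*8/16 + 1 = 9.0000.
        Var[R] = 2*n_A*n_B*(2*n_A*n_B - n_A - n_B) / ((n_A+n_B)^2 * (n_A+n_B-1)) = 14336/3840 = 3.7333.
        SD[R] = 1.9322.
Step 4: R = E[R], so z = 0 with no continuity correction.
Step 5: Two-sided p-value via normal approximation = 2*(1 - Phi(|z|)) = 1.000000.
Step 6: alpha = 0.05. fail to reject H0.

R = 9, z = 0.0000, p = 1.000000, fail to reject H0.


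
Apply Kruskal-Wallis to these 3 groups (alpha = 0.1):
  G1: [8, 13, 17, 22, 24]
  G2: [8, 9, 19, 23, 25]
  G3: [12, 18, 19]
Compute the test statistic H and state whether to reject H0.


Step 1: Combine all N = 13 observations and assign midranks.
sorted (value, group, rank): (8,G1,1.5), (8,G2,1.5), (9,G2,3), (12,G3,4), (13,G1,5), (17,G1,6), (18,G3,7), (19,G2,8.5), (19,G3,8.5), (22,G1,10), (23,G2,11), (24,G1,12), (25,G2,13)
Step 2: Sum ranks within each group.
R_1 = 34.5 (n_1 = 5)
R_2 = 37 (n_2 = 5)
R_3 = 19.5 (n_3 = 3)
Step 3: H = 12/(N(N+1)) * sum(R_i^2/n_i) - 3(N+1)
     = 12/(13*14) * (34.5^2/5 + 37^2/5 + 19.5^2/3) - 3*14
     = 0.065934 * 638.6 - 42
     = 0.105495.
Step 4: Ties present; correction factor C = 1 - 12/(13^3 - 13) = 0.994505. Corrected H = 0.105495 / 0.994505 = 0.106077.
Step 5: Under H0, H ~ chi^2(2); p-value = 0.948343.
Step 6: alpha = 0.1. fail to reject H0.

H = 0.1061, df = 2, p = 0.948343, fail to reject H0.
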